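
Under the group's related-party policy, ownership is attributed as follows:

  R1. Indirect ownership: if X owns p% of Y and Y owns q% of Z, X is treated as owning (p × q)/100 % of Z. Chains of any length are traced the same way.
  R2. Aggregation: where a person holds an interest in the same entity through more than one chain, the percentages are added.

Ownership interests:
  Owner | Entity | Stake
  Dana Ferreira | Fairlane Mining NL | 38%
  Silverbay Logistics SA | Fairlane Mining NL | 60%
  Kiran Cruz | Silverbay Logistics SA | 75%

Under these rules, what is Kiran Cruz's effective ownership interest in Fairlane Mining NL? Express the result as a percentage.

Chain via Silverbay Logistics SA (R1): 75% × 60% = 45% of Fairlane Mining NL.

45%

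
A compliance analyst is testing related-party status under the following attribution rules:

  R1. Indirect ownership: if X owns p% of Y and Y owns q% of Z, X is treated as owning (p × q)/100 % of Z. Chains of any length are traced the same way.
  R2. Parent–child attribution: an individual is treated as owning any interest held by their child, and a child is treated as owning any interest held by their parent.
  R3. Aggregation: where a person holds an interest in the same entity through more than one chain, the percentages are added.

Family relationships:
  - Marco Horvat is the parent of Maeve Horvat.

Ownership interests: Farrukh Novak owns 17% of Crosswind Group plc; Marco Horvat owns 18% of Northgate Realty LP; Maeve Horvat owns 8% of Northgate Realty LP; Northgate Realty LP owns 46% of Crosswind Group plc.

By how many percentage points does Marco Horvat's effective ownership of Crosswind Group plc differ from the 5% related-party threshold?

6.96

By parent–child attribution (R2), Marco Horvat is treated as also owning Maeve Horvat's interest in Northgate Realty LP, giving 18% + 8% = 26%.
Chain via Northgate Realty LP (R1): 26% × 46% = 11.96% of Crosswind Group plc.
11.96% exceeds the 5% threshold by 6.96 percentage points.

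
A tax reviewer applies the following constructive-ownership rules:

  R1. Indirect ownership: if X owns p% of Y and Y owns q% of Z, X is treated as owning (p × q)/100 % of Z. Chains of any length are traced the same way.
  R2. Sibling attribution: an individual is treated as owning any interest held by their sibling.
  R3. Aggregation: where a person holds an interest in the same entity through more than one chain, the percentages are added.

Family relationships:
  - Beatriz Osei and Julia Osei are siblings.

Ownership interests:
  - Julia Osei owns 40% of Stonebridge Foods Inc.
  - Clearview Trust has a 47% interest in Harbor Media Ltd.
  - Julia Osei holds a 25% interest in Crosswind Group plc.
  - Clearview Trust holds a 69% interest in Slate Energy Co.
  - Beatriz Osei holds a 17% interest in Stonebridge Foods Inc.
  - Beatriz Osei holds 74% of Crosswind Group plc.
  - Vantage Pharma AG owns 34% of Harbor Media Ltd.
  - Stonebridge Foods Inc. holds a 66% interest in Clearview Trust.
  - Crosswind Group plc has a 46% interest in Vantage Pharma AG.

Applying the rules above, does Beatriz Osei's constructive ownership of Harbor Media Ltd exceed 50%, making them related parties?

By sibling attribution (R2), Beatriz Osei is treated as also owning Julia Osei's interest in Stonebridge Foods Inc, giving 17% + 40% = 57%.
By sibling attribution (R2), Beatriz Osei is treated as also owning Julia Osei's interest in Crosswind Group plc, giving 74% + 25% = 99%.
Chain via Stonebridge Foods Inc. → Clearview Trust (R1): 57% × 66% × 47% = 17.6814% of Harbor Media Ltd.
Chain via Crosswind Group plc → Vantage Pharma AG (R1): 99% × 46% × 34% = 15.4836% of Harbor Media Ltd.
Aggregating (R3): 17.6814% + 15.4836% = 33.165%.
33.165% does not exceed the 50% threshold, so Beatriz is not a related party to Harbor Media Ltd.

No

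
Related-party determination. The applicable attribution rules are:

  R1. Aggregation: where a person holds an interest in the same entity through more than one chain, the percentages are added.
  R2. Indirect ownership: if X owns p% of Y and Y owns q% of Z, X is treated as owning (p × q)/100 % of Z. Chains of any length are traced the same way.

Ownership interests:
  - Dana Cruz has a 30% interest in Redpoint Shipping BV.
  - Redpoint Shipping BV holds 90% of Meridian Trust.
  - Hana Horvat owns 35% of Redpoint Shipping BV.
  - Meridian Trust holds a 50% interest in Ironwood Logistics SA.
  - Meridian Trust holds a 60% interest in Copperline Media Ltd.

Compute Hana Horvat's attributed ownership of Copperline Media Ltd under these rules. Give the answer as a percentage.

18.9%

Chain via Redpoint Shipping BV → Meridian Trust (R2): 35% × 90% × 60% = 18.9% of Copperline Media Ltd.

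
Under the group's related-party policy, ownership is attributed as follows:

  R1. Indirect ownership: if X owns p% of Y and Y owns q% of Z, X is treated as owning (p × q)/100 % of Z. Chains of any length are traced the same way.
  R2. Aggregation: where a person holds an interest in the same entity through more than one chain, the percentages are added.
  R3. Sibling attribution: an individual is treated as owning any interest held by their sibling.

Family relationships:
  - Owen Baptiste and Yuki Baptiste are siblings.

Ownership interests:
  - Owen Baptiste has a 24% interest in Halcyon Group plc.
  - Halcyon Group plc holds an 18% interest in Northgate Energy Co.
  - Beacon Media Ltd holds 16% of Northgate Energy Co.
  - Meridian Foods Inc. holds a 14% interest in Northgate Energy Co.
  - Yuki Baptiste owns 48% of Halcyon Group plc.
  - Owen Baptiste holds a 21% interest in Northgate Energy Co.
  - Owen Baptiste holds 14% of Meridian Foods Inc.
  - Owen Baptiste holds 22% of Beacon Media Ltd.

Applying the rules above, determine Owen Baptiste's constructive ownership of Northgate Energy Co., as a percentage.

By sibling attribution (R3), Owen Baptiste is treated as also owning Yuki Baptiste's interest in Halcyon Group plc, giving 24% + 48% = 72%.
Chain via Meridian Foods Inc. (R1): 14% × 14% = 1.96% of Northgate Energy Co.
Chain via Beacon Media Ltd (R1): 22% × 16% = 3.52% of Northgate Energy Co.
Chain via Halcyon Group plc (R1): 72% × 18% = 12.96% of Northgate Energy Co.
Direct interest in Northgate Energy Co: 21%.
Aggregating (R2): 1.96% + 3.52% + 12.96% + 21% = 39.44%.

39.44%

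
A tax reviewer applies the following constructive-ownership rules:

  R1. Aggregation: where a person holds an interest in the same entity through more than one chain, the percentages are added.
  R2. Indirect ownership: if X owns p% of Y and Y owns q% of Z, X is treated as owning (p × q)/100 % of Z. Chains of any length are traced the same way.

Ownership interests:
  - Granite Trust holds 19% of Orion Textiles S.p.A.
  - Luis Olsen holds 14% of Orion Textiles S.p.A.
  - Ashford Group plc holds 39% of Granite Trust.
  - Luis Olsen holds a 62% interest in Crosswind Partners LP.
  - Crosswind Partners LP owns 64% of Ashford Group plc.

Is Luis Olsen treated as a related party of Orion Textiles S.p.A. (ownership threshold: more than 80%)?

No

Chain via Crosswind Partners LP → Ashford Group plc → Granite Trust (R2): 62% × 64% × 39% × 19% = 2.940288% of Orion Textiles S.p.A.
Direct interest in Orion Textiles S.p.A: 14%.
Aggregating (R1): 2.940288% + 14% = 16.940288%.
16.940288% does not exceed the 80% threshold, so Luis is not a related party to Orion Textiles S.p.A.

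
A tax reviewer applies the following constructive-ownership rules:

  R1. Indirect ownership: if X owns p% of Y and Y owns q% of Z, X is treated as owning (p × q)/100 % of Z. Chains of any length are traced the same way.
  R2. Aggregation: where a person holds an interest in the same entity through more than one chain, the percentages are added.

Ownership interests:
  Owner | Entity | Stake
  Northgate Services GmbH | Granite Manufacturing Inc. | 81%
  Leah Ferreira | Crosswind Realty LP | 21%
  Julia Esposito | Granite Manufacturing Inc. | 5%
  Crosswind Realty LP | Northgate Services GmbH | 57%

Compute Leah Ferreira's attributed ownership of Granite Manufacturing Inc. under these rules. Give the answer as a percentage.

9.6957%

Chain via Crosswind Realty LP → Northgate Services GmbH (R1): 21% × 57% × 81% = 9.6957% of Granite Manufacturing Inc.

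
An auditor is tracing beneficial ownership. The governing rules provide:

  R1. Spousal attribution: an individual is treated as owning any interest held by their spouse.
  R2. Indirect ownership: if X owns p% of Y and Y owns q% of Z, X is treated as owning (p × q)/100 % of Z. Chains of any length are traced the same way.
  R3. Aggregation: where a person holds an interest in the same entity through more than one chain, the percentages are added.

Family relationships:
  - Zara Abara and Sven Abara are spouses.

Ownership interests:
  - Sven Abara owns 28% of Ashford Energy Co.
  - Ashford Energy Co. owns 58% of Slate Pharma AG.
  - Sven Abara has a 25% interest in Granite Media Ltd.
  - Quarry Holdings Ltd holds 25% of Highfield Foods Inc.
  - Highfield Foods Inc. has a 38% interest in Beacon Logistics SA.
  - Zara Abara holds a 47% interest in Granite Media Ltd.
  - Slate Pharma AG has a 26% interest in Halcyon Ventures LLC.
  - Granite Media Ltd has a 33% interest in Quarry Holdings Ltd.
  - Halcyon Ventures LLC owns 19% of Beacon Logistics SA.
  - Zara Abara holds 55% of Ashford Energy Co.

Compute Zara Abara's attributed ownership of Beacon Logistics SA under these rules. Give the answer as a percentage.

By spousal attribution (R1), Zara Abara is treated as also owning Sven Abara's interest in Granite Media Ltd, giving 47% + 25% = 72%.
By spousal attribution (R1), Zara Abara is treated as also owning Sven Abara's interest in Ashford Energy Co, giving 55% + 28% = 83%.
Chain via Granite Media Ltd → Quarry Holdings Ltd → Highfield Foods Inc. (R2): 72% × 33% × 25% × 38% = 2.2572% of Beacon Logistics SA.
Chain via Ashford Energy Co. → Slate Pharma AG → Halcyon Ventures LLC (R2): 83% × 58% × 26% × 19% = 2.378116% of Beacon Logistics SA.
Aggregating (R3): 2.2572% + 2.378116% = 4.635316%.

4.635316%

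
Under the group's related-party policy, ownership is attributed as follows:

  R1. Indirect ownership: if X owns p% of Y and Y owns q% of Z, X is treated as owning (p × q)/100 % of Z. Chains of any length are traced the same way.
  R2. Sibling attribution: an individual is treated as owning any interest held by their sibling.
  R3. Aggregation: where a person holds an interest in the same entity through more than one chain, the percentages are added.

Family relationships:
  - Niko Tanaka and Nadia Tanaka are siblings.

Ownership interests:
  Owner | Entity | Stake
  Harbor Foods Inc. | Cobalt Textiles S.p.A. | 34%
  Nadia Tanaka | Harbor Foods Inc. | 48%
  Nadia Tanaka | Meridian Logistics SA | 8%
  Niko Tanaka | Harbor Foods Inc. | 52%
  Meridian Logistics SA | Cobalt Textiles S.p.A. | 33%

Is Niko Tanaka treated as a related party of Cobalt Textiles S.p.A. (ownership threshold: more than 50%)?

By sibling attribution (R2), Niko Tanaka is treated as also owning Nadia Tanaka's interest in Harbor Foods Inc, giving 52% + 48% = 100%.
By sibling attribution (R2), Niko Tanaka is treated as owning Nadia Tanaka's 8% interest in Meridian Logistics SA.
Chain via Harbor Foods Inc. (R1): 100% × 34% = 34% of Cobalt Textiles S.p.A.
Chain via Meridian Logistics SA (R1): 8% × 33% = 2.64% of Cobalt Textiles S.p.A.
Aggregating (R3): 34% + 2.64% = 36.64%.
36.64% does not exceed the 50% threshold, so Niko is not a related party to Cobalt Textiles S.p.A.

No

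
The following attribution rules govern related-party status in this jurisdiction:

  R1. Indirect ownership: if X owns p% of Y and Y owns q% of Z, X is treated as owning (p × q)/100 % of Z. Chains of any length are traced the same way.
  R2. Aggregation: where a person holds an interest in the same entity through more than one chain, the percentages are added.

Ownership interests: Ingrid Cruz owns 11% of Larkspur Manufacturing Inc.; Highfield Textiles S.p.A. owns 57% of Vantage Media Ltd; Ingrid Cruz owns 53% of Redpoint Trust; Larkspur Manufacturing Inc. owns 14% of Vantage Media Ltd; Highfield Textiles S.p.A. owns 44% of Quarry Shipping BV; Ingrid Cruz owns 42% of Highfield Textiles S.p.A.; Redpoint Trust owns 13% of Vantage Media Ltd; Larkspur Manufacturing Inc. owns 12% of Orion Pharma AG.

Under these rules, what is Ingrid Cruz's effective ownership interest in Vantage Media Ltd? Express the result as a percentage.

32.37%

Chain via Larkspur Manufacturing Inc. (R1): 11% × 14% = 1.54% of Vantage Media Ltd.
Chain via Highfield Textiles S.p.A. (R1): 42% × 57% = 23.94% of Vantage Media Ltd.
Chain via Redpoint Trust (R1): 53% × 13% = 6.89% of Vantage Media Ltd.
Aggregating (R2): 1.54% + 23.94% + 6.89% = 32.37%.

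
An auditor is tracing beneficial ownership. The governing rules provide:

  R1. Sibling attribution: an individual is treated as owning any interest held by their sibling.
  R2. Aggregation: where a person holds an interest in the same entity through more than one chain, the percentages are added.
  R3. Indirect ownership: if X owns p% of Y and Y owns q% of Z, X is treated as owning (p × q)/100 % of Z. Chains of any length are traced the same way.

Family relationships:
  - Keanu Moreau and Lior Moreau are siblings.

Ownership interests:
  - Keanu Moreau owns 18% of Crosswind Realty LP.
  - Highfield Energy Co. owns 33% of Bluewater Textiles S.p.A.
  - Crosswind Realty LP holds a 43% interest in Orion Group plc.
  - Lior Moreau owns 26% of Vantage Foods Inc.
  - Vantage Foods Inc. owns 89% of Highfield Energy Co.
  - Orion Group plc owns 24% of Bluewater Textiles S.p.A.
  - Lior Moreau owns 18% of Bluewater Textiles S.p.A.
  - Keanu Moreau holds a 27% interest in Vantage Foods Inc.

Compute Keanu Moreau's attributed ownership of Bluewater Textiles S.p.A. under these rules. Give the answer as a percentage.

35.4237%

By sibling attribution (R1), Keanu Moreau is treated as also owning Lior Moreau's interest in Vantage Foods Inc, giving 27% + 26% = 53%.
By sibling attribution (R1), Keanu Moreau is treated as owning Lior Moreau's 18% interest in Bluewater Textiles S.p.A.
Chain via Vantage Foods Inc. → Highfield Energy Co. (R3): 53% × 89% × 33% = 15.5661% of Bluewater Textiles S.p.A.
Chain via Crosswind Realty LP → Orion Group plc (R3): 18% × 43% × 24% = 1.8576% of Bluewater Textiles S.p.A.
Direct interest in Bluewater Textiles S.p.A: 18%.
Aggregating (R2): 15.5661% + 1.8576% + 18% = 35.4237%.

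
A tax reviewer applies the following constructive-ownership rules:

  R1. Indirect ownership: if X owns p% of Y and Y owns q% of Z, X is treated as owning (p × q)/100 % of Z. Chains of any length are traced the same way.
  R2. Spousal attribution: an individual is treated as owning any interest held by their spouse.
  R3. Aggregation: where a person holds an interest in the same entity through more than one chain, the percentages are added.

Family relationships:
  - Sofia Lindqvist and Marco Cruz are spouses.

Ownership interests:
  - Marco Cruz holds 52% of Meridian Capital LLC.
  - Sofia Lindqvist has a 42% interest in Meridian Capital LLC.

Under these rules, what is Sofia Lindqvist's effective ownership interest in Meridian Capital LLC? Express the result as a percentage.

By spousal attribution (R2), Sofia Lindqvist is treated as also owning Marco Cruz's interest in Meridian Capital LLC, giving 42% + 52% = 94%.
Direct interest in Meridian Capital LLC: 94%.

94%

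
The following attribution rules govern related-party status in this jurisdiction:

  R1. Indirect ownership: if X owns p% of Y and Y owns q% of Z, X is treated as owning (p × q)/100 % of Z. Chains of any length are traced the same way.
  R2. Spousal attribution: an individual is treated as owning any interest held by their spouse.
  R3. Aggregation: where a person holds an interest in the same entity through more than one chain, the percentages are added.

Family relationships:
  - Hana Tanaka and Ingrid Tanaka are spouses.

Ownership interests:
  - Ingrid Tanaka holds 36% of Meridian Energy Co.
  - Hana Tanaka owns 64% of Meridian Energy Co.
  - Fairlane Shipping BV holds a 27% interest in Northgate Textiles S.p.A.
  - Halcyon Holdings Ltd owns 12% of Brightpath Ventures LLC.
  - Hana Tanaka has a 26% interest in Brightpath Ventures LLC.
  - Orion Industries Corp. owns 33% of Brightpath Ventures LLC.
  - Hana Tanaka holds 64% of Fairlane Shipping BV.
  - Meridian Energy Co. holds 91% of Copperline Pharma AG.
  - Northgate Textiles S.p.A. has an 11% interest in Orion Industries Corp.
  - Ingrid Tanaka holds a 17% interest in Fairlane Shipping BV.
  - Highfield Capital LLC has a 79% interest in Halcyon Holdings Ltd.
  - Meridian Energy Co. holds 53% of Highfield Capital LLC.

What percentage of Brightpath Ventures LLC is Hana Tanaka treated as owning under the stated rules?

By spousal attribution (R2), Hana Tanaka is treated as also owning Ingrid Tanaka's interest in Meridian Energy Co, giving 64% + 36% = 100%.
By spousal attribution (R2), Hana Tanaka is treated as also owning Ingrid Tanaka's interest in Fairlane Shipping BV, giving 64% + 17% = 81%.
Chain via Meridian Energy Co. → Highfield Capital LLC → Halcyon Holdings Ltd (R1): 100% × 53% × 79% × 12% = 5.0244% of Brightpath Ventures LLC.
Chain via Fairlane Shipping BV → Northgate Textiles S.p.A. → Orion Industries Corp. (R1): 81% × 27% × 11% × 33% = 0.793881% of Brightpath Ventures LLC.
Direct interest in Brightpath Ventures LLC: 26%.
Aggregating (R3): 5.0244% + 0.793881% + 26% = 31.818281%.

31.818281%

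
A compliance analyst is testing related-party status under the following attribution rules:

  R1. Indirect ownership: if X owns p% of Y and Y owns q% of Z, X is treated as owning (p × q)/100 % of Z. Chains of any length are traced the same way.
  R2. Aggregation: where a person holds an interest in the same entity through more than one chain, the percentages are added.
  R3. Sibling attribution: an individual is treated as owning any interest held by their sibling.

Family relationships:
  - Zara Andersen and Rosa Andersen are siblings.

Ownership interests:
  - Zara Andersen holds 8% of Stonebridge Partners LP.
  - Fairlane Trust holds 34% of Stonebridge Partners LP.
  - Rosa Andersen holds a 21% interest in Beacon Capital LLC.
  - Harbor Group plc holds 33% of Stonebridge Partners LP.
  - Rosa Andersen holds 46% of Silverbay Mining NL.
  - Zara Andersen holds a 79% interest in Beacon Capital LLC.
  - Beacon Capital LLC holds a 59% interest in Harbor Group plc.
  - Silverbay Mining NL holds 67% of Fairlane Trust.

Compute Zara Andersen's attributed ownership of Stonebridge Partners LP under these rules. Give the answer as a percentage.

37.9488%

By sibling attribution (R3), Zara Andersen is treated as also owning Rosa Andersen's interest in Beacon Capital LLC, giving 79% + 21% = 100%.
By sibling attribution (R3), Zara Andersen is treated as owning Rosa Andersen's 46% interest in Silverbay Mining NL.
Chain via Beacon Capital LLC → Harbor Group plc (R1): 100% × 59% × 33% = 19.47% of Stonebridge Partners LP.
Direct interest in Stonebridge Partners LP: 8%.
Chain via Silverbay Mining NL → Fairlane Trust (R1): 46% × 67% × 34% = 10.4788% of Stonebridge Partners LP.
Aggregating (R2): 19.47% + 8% + 10.4788% = 37.9488%.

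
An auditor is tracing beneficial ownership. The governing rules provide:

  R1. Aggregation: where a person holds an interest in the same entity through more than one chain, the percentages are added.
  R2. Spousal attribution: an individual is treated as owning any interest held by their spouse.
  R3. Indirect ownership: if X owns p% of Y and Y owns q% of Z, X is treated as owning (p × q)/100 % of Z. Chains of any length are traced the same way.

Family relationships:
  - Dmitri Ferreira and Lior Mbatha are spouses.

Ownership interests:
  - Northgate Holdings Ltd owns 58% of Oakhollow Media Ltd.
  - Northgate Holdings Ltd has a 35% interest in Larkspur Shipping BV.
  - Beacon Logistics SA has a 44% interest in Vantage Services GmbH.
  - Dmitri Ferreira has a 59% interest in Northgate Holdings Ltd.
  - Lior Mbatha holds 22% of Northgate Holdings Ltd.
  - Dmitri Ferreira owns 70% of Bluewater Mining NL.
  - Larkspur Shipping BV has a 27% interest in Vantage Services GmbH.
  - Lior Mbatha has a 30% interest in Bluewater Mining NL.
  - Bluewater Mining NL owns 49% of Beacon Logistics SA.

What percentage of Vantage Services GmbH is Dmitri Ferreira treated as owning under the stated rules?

29.2145%

By spousal attribution (R2), Dmitri Ferreira is treated as also owning Lior Mbatha's interest in Northgate Holdings Ltd, giving 59% + 22% = 81%.
By spousal attribution (R2), Dmitri Ferreira is treated as also owning Lior Mbatha's interest in Bluewater Mining NL, giving 70% + 30% = 100%.
Chain via Northgate Holdings Ltd → Larkspur Shipping BV (R3): 81% × 35% × 27% = 7.6545% of Vantage Services GmbH.
Chain via Bluewater Mining NL → Beacon Logistics SA (R3): 100% × 49% × 44% = 21.56% of Vantage Services GmbH.
Aggregating (R1): 7.6545% + 21.56% = 29.2145%.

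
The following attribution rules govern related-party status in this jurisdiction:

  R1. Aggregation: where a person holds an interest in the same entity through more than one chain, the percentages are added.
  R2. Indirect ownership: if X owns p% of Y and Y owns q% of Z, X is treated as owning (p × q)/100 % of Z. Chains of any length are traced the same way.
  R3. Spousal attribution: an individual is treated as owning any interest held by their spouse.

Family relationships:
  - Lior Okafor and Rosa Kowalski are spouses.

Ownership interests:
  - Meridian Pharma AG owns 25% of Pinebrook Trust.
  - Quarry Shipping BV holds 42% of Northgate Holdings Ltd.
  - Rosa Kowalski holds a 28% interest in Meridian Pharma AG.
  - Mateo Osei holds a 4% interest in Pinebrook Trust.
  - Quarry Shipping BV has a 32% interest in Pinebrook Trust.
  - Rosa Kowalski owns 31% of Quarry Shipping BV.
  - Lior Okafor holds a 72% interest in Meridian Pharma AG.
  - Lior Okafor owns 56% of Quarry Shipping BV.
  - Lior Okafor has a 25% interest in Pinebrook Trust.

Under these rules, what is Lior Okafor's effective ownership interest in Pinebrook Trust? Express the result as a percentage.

77.84%

By spousal attribution (R3), Lior Okafor is treated as also owning Rosa Kowalski's interest in Quarry Shipping BV, giving 56% + 31% = 87%.
By spousal attribution (R3), Lior Okafor is treated as also owning Rosa Kowalski's interest in Meridian Pharma AG, giving 72% + 28% = 100%.
Chain via Quarry Shipping BV (R2): 87% × 32% = 27.84% of Pinebrook Trust.
Chain via Meridian Pharma AG (R2): 100% × 25% = 25% of Pinebrook Trust.
Direct interest in Pinebrook Trust: 25%.
Aggregating (R1): 27.84% + 25% + 25% = 77.84%.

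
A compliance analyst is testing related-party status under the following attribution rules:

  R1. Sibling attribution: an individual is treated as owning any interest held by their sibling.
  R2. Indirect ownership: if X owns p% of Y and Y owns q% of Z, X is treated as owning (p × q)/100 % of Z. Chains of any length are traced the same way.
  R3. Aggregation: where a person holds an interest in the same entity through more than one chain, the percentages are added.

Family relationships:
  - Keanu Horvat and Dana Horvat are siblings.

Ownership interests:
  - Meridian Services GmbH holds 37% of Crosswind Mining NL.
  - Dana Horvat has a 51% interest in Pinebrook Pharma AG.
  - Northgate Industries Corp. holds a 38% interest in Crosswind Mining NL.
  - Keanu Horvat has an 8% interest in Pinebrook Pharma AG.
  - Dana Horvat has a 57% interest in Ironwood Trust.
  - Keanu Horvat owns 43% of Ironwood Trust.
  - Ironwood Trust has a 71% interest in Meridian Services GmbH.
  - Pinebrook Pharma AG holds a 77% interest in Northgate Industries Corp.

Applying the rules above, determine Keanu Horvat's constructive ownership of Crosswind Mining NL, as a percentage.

43.5334%

By sibling attribution (R1), Keanu Horvat is treated as also owning Dana Horvat's interest in Pinebrook Pharma AG, giving 8% + 51% = 59%.
By sibling attribution (R1), Keanu Horvat is treated as also owning Dana Horvat's interest in Ironwood Trust, giving 43% + 57% = 100%.
Chain via Pinebrook Pharma AG → Northgate Industries Corp. (R2): 59% × 77% × 38% = 17.2634% of Crosswind Mining NL.
Chain via Ironwood Trust → Meridian Services GmbH (R2): 100% × 71% × 37% = 26.27% of Crosswind Mining NL.
Aggregating (R3): 17.2634% + 26.27% = 43.5334%.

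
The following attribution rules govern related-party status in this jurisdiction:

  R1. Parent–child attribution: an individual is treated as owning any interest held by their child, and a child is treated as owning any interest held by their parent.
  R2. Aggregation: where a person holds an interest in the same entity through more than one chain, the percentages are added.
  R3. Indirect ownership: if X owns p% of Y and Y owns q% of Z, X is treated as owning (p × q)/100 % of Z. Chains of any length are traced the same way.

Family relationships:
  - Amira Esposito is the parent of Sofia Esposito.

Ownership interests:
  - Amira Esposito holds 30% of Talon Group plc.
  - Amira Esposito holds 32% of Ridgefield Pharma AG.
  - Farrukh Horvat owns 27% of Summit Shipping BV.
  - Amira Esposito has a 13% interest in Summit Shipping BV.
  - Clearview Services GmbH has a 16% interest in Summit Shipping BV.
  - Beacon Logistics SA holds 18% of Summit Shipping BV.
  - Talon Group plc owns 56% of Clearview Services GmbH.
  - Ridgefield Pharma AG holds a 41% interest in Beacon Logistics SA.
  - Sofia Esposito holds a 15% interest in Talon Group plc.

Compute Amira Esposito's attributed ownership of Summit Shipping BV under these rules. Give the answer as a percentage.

By parent–child attribution (R1), Amira Esposito is treated as also owning Sofia Esposito's interest in Talon Group plc, giving 30% + 15% = 45%.
Chain via Ridgefield Pharma AG → Beacon Logistics SA (R3): 32% × 41% × 18% = 2.3616% of Summit Shipping BV.
Chain via Talon Group plc → Clearview Services GmbH (R3): 45% × 56% × 16% = 4.032% of Summit Shipping BV.
Direct interest in Summit Shipping BV: 13%.
Aggregating (R2): 2.3616% + 4.032% + 13% = 19.3936%.

19.3936%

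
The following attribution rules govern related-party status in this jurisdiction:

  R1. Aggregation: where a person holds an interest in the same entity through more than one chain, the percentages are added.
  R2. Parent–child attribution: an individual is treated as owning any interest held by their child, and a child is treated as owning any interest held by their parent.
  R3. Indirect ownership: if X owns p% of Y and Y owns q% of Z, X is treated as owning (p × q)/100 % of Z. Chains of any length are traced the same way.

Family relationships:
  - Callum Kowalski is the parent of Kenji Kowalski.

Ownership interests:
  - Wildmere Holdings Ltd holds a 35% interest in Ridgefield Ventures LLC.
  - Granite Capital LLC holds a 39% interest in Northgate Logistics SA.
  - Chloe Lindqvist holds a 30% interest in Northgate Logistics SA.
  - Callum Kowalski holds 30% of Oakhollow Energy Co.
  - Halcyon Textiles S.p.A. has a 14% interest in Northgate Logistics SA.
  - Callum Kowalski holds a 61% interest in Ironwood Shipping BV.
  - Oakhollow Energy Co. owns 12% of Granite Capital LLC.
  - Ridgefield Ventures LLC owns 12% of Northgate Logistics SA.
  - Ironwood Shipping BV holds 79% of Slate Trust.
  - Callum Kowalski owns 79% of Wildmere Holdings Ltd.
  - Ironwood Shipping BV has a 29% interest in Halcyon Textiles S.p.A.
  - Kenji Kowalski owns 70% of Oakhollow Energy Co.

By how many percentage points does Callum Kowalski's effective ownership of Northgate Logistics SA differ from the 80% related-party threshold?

69.5254

By parent–child attribution (R2), Callum Kowalski is treated as also owning Kenji Kowalski's interest in Oakhollow Energy Co, giving 30% + 70% = 100%.
Chain via Ironwood Shipping BV → Halcyon Textiles S.p.A. (R3): 61% × 29% × 14% = 2.4766% of Northgate Logistics SA.
Chain via Wildmere Holdings Ltd → Ridgefield Ventures LLC (R3): 79% × 35% × 12% = 3.318% of Northgate Logistics SA.
Chain via Oakhollow Energy Co. → Granite Capital LLC (R3): 100% × 12% × 39% = 4.68% of Northgate Logistics SA.
Aggregating (R1): 2.4766% + 3.318% + 4.68% = 10.4746%.
10.4746% falls short of the 80% threshold by 69.5254 percentage points.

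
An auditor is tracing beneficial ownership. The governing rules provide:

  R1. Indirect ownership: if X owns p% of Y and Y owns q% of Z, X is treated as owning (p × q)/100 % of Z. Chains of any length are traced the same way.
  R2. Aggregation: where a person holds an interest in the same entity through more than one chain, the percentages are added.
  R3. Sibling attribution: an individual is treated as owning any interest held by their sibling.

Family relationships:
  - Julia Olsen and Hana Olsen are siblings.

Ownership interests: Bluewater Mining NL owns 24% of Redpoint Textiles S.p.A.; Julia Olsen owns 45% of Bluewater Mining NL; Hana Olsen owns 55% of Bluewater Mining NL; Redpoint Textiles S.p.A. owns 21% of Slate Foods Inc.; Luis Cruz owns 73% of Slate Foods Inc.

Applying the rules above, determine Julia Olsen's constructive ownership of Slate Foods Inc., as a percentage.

5.04%

By sibling attribution (R3), Julia Olsen is treated as also owning Hana Olsen's interest in Bluewater Mining NL, giving 45% + 55% = 100%.
Chain via Bluewater Mining NL → Redpoint Textiles S.p.A. (R1): 100% × 24% × 21% = 5.04% of Slate Foods Inc.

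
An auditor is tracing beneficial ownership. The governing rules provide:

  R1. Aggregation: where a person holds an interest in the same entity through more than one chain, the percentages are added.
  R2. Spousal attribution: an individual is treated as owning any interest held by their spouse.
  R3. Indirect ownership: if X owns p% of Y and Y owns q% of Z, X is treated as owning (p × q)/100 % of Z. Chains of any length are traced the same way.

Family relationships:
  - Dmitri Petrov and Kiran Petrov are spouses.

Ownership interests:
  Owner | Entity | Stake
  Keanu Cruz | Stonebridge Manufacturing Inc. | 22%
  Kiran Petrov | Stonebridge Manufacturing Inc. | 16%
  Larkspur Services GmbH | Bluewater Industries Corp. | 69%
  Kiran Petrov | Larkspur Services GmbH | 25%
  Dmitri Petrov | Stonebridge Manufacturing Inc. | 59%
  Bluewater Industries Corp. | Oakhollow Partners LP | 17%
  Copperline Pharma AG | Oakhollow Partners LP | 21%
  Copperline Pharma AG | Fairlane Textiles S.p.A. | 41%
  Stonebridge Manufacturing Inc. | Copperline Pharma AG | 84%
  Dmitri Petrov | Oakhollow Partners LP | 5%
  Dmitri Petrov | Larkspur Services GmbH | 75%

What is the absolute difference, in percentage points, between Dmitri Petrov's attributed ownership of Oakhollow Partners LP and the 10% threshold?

By spousal attribution (R2), Dmitri Petrov is treated as also owning Kiran Petrov's interest in Stonebridge Manufacturing Inc, giving 59% + 16% = 75%.
By spousal attribution (R2), Dmitri Petrov is treated as also owning Kiran Petrov's interest in Larkspur Services GmbH, giving 75% + 25% = 100%.
Chain via Stonebridge Manufacturing Inc. → Copperline Pharma AG (R3): 75% × 84% × 21% = 13.23% of Oakhollow Partners LP.
Chain via Larkspur Services GmbH → Bluewater Industries Corp. (R3): 100% × 69% × 17% = 11.73% of Oakhollow Partners LP.
Direct interest in Oakhollow Partners LP: 5%.
Aggregating (R1): 13.23% + 11.73% + 5% = 29.96%.
29.96% exceeds the 10% threshold by 19.96 percentage points.

19.96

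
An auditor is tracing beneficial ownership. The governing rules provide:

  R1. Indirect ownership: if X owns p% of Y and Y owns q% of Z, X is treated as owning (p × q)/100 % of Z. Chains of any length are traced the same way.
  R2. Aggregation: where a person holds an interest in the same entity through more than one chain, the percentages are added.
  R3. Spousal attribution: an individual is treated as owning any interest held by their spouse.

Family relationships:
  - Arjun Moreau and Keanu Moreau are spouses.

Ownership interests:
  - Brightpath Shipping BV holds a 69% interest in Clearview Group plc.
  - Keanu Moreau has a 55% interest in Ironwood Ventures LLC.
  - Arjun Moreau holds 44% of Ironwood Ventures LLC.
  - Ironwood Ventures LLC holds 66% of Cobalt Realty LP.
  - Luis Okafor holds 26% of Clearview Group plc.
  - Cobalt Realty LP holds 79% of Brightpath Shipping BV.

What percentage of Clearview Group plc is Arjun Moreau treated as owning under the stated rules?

By spousal attribution (R3), Arjun Moreau is treated as also owning Keanu Moreau's interest in Ironwood Ventures LLC, giving 44% + 55% = 99%.
Chain via Ironwood Ventures LLC → Cobalt Realty LP → Brightpath Shipping BV (R1): 99% × 66% × 79% × 69% = 35.616834% of Clearview Group plc.

35.616834%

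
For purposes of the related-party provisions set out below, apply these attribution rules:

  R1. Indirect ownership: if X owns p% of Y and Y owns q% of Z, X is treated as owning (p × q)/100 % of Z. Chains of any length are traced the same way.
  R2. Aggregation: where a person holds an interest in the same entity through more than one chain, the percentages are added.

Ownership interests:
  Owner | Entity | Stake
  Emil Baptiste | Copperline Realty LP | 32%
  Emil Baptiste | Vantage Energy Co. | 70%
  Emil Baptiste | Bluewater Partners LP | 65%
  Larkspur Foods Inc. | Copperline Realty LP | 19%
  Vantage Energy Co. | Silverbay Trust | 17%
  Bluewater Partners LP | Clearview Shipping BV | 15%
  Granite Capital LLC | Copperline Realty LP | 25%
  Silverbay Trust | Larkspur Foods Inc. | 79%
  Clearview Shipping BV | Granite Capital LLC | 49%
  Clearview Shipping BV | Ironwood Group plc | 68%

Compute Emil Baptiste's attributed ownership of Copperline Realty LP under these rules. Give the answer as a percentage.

34.980565%

Chain via Bluewater Partners LP → Clearview Shipping BV → Granite Capital LLC (R1): 65% × 15% × 49% × 25% = 1.194375% of Copperline Realty LP.
Chain via Vantage Energy Co. → Silverbay Trust → Larkspur Foods Inc. (R1): 70% × 17% × 79% × 19% = 1.78619% of Copperline Realty LP.
Direct interest in Copperline Realty LP: 32%.
Aggregating (R2): 1.194375% + 1.78619% + 32% = 34.980565%.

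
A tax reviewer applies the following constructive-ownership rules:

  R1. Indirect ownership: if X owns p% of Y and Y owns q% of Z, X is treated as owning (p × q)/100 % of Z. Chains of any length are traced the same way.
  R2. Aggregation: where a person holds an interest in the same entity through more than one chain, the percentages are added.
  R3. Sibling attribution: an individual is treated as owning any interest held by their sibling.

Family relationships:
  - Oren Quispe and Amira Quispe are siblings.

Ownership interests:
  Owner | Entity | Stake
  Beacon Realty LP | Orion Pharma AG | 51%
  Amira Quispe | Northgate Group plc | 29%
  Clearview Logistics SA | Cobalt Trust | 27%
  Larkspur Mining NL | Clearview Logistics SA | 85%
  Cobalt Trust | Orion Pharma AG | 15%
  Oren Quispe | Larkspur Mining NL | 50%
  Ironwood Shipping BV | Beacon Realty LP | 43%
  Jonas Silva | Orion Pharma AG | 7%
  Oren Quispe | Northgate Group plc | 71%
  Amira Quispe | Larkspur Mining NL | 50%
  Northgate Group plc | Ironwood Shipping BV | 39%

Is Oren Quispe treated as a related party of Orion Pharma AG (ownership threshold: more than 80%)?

By sibling attribution (R3), Oren Quispe is treated as also owning Amira Quispe's interest in Northgate Group plc, giving 71% + 29% = 100%.
By sibling attribution (R3), Oren Quispe is treated as also owning Amira Quispe's interest in Larkspur Mining NL, giving 50% + 50% = 100%.
Chain via Northgate Group plc → Ironwood Shipping BV → Beacon Realty LP (R1): 100% × 39% × 43% × 51% = 8.5527% of Orion Pharma AG.
Chain via Larkspur Mining NL → Clearview Logistics SA → Cobalt Trust (R1): 100% × 85% × 27% × 15% = 3.4425% of Orion Pharma AG.
Aggregating (R2): 8.5527% + 3.4425% = 11.9952%.
11.9952% does not exceed the 80% threshold, so Oren is not a related party to Orion Pharma AG.

No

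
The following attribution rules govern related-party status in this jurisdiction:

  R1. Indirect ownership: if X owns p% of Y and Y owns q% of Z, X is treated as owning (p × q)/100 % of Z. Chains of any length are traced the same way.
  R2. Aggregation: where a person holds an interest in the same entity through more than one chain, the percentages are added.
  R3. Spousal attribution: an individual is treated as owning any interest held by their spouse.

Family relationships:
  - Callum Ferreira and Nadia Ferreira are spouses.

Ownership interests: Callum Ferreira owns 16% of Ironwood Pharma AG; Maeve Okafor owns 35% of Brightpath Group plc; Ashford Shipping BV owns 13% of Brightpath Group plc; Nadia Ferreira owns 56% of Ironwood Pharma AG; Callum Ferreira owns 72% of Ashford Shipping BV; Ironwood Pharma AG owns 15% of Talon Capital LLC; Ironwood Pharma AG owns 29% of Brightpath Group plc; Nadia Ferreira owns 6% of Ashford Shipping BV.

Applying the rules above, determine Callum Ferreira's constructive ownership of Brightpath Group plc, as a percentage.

31.02%

By spousal attribution (R3), Callum Ferreira is treated as also owning Nadia Ferreira's interest in Ashford Shipping BV, giving 72% + 6% = 78%.
By spousal attribution (R3), Callum Ferreira is treated as also owning Nadia Ferreira's interest in Ironwood Pharma AG, giving 16% + 56% = 72%.
Chain via Ashford Shipping BV (R1): 78% × 13% = 10.14% of Brightpath Group plc.
Chain via Ironwood Pharma AG (R1): 72% × 29% = 20.88% of Brightpath Group plc.
Aggregating (R2): 10.14% + 20.88% = 31.02%.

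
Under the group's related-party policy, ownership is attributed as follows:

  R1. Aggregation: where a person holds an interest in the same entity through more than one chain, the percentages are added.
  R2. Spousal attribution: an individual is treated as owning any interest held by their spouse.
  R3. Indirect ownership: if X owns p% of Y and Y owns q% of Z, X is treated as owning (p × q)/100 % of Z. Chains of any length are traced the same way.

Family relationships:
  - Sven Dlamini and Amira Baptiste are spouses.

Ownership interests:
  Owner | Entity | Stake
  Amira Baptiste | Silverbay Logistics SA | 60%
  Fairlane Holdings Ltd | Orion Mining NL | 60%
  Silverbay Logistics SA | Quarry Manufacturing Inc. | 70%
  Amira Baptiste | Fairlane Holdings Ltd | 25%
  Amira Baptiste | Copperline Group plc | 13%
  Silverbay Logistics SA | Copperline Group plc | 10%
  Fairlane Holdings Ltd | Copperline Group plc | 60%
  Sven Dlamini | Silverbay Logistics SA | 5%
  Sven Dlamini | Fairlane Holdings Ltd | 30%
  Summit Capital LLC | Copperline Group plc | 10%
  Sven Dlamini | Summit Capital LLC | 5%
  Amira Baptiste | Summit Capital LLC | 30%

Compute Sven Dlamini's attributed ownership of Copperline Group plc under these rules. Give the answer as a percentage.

By spousal attribution (R2), Sven Dlamini is treated as also owning Amira Baptiste's interest in Fairlane Holdings Ltd, giving 30% + 25% = 55%.
By spousal attribution (R2), Sven Dlamini is treated as also owning Amira Baptiste's interest in Silverbay Logistics SA, giving 5% + 60% = 65%.
By spousal attribution (R2), Sven Dlamini is treated as also owning Amira Baptiste's interest in Summit Capital LLC, giving 5% + 30% = 35%.
By spousal attribution (R2), Sven Dlamini is treated as owning Amira Baptiste's 13% interest in Copperline Group plc.
Chain via Fairlane Holdings Ltd (R3): 55% × 60% = 33% of Copperline Group plc.
Chain via Silverbay Logistics SA (R3): 65% × 10% = 6.5% of Copperline Group plc.
Chain via Summit Capital LLC (R3): 35% × 10% = 3.5% of Copperline Group plc.
Direct interest in Copperline Group plc: 13%.
Aggregating (R1): 33% + 6.5% + 3.5% + 13% = 56%.

56%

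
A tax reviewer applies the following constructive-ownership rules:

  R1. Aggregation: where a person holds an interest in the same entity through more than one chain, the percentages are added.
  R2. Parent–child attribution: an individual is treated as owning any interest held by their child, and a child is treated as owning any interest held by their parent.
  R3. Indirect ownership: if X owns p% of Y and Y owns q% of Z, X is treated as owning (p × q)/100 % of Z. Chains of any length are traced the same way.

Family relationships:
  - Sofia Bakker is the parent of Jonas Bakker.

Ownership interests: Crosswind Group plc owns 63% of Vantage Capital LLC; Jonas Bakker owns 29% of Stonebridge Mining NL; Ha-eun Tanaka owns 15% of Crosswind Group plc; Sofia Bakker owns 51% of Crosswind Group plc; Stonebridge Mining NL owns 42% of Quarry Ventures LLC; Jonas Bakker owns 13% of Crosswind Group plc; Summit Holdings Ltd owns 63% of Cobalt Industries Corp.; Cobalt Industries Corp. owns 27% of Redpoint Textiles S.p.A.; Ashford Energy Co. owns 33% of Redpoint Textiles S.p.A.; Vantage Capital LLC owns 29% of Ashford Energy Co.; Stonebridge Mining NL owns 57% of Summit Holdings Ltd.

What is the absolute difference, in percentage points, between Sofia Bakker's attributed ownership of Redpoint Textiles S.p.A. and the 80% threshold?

73.329623

By parent–child attribution (R2), Sofia Bakker is treated as also owning Jonas Bakker's interest in Crosswind Group plc, giving 51% + 13% = 64%.
By parent–child attribution (R2), Sofia Bakker is treated as owning Jonas Bakker's 29% interest in Stonebridge Mining NL.
Chain via Crosswind Group plc → Vantage Capital LLC → Ashford Energy Co. (R3): 64% × 63% × 29% × 33% = 3.858624% of Redpoint Textiles S.p.A.
Chain via Stonebridge Mining NL → Summit Holdings Ltd → Cobalt Industries Corp. (R3): 29% × 57% × 63% × 27% = 2.811753% of Redpoint Textiles S.p.A.
Aggregating (R1): 3.858624% + 2.811753% = 6.670377%.
6.670377% falls short of the 80% threshold by 73.329623 percentage points.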